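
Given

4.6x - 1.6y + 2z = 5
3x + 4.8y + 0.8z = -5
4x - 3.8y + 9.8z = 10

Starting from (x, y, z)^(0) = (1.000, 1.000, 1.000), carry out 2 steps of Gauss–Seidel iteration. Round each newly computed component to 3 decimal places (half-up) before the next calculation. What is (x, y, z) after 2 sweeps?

(0.492, -1.333, 0.303)

Iteration 1:
  x = (5 - (-1.6)·1.000 - (2)·1.000) / (4.6) = 1.000
  y = (-5 - (3)·1.000 - (0.8)·1.000) / (4.8) = -1.833
  z = (10 - (4)·1.000 - (-3.8)·-1.833) / (9.8) = -0.099
Iteration 2:
  x = (5 - (-1.6)·-1.833 - (2)·-0.099) / (4.6) = 0.492
  y = (-5 - (3)·0.492 - (0.8)·-0.099) / (4.8) = -1.333
  z = (10 - (4)·0.492 - (-3.8)·-1.333) / (9.8) = 0.303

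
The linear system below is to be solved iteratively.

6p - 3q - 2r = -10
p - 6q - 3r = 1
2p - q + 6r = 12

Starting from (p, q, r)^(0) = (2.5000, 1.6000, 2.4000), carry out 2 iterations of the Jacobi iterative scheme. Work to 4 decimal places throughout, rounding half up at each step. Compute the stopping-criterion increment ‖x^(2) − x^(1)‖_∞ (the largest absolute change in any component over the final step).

Iteration 1:
  p = (-10 - (-3)·1.6000 - (-2)·2.4000) / (6) = -0.0667
  q = (1 - (1)·2.5000 - (-3)·2.4000) / (-6) = -0.9500
  r = (12 - (2)·2.5000 - (-1)·1.6000) / (6) = 1.4333
Iteration 2:
  p = (-10 - (-3)·-0.9500 - (-2)·1.4333) / (6) = -1.6639
  q = (1 - (1)·-0.0667 - (-3)·1.4333) / (-6) = -0.8944
  r = (12 - (2)·-0.0667 - (-1)·-0.9500) / (6) = 1.8639
Change: (-1.5972, 0.0556, 0.4306) → max |·| = 1.5972

1.5972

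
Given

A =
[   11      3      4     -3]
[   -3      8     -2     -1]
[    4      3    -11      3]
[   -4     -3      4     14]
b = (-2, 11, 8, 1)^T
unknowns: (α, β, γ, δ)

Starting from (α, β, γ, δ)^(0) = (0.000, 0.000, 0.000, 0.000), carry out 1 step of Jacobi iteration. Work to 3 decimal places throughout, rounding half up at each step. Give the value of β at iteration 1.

Iteration 1:
  α = (-2 - (3)·0.000 - (4)·0.000 - (-3)·0.000) / (11) = -0.182
  β = (11 - (-3)·0.000 - (-2)·0.000 - (-1)·0.000) / (8) = 1.375
  γ = (8 - (4)·0.000 - (3)·0.000 - (3)·0.000) / (-11) = -0.727
  δ = (1 - (-4)·0.000 - (-3)·0.000 - (4)·0.000) / (14) = 0.071

1.375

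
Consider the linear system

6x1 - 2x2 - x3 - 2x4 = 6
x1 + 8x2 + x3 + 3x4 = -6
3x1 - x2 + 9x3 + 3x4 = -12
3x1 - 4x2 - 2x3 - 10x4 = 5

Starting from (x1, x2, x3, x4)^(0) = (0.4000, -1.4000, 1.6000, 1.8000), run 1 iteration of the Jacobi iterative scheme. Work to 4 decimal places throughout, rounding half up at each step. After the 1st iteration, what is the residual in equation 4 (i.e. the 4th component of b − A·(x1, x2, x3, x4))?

-11.7444

Iteration 1:
  x1 = (6 - (-2)·-1.4000 - (-1)·1.6000 - (-2)·1.8000) / (6) = 1.4000
  x2 = (-6 - (1)·0.4000 - (1)·1.6000 - (3)·1.8000) / (8) = -1.6750
  x3 = (-12 - (3)·0.4000 - (-1)·-1.4000 - (3)·1.8000) / (9) = -2.2222
  x4 = (5 - (3)·0.4000 - (-4)·-1.4000 - (-2)·1.6000) / (-10) = -0.1400
Residual b − A·x = (-8.2522, 8.6422, 2.5448, -11.7444)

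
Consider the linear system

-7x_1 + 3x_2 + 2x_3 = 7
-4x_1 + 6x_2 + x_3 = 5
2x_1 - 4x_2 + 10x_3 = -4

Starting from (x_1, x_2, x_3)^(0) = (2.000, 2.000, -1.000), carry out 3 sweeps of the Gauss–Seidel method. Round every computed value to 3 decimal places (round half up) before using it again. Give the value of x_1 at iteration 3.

-0.873

Iteration 1:
  x_1 = (7 - (3)·2.000 - (2)·-1.000) / (-7) = -0.429
  x_2 = (5 - (-4)·-0.429 - (1)·-1.000) / (6) = 0.714
  x_3 = (-4 - (2)·-0.429 - (-4)·0.714) / (10) = -0.029
Iteration 2:
  x_1 = (7 - (3)·0.714 - (2)·-0.029) / (-7) = -0.702
  x_2 = (5 - (-4)·-0.702 - (1)·-0.029) / (6) = 0.370
  x_3 = (-4 - (2)·-0.702 - (-4)·0.370) / (10) = -0.112
Iteration 3:
  x_1 = (7 - (3)·0.370 - (2)·-0.112) / (-7) = -0.873
  x_2 = (5 - (-4)·-0.873 - (1)·-0.112) / (6) = 0.270
  x_3 = (-4 - (2)·-0.873 - (-4)·0.270) / (10) = -0.117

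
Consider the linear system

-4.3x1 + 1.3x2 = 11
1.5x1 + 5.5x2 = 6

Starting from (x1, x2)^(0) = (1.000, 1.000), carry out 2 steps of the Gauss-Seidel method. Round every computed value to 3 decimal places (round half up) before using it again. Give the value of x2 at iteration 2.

1.648

Iteration 1:
  x1 = (11 - (1.3)·1.000) / (-4.3) = -2.256
  x2 = (6 - (1.5)·-2.256) / (5.5) = 1.706
Iteration 2:
  x1 = (11 - (1.3)·1.706) / (-4.3) = -2.042
  x2 = (6 - (1.5)·-2.042) / (5.5) = 1.648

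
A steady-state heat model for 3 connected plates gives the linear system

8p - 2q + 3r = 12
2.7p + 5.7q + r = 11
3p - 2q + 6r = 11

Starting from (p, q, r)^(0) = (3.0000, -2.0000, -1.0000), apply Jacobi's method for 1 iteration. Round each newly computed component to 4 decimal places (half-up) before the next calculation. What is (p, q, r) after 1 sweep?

Iteration 1:
  p = (12 - (-2)·-2.0000 - (3)·-1.0000) / (8) = 1.3750
  q = (11 - (2.7)·3.0000 - (1)·-1.0000) / (5.7) = 0.6842
  r = (11 - (3)·3.0000 - (-2)·-2.0000) / (6) = -0.3333

(1.3750, 0.6842, -0.3333)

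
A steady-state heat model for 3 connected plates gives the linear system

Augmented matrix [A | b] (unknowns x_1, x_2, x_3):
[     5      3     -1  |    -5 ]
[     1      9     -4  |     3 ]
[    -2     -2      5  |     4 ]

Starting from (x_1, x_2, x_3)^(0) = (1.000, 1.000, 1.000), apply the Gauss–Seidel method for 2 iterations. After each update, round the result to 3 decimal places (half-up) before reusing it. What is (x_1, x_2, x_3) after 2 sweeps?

Iteration 1:
  x_1 = (-5 - (3)·1.000 - (-1)·1.000) / (5) = -1.400
  x_2 = (3 - (1)·-1.400 - (-4)·1.000) / (9) = 0.933
  x_3 = (4 - (-2)·-1.400 - (-2)·0.933) / (5) = 0.613
Iteration 2:
  x_1 = (-5 - (3)·0.933 - (-1)·0.613) / (5) = -1.437
  x_2 = (3 - (1)·-1.437 - (-4)·0.613) / (9) = 0.765
  x_3 = (4 - (-2)·-1.437 - (-2)·0.765) / (5) = 0.531

(-1.437, 0.765, 0.531)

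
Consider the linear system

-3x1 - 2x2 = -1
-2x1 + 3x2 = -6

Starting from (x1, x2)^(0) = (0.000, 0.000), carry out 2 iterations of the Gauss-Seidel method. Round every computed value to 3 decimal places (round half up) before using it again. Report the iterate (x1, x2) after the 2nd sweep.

(1.519, -0.987)

Iteration 1:
  x1 = (-1 - (-2)·0.000) / (-3) = 0.333
  x2 = (-6 - (-2)·0.333) / (3) = -1.778
Iteration 2:
  x1 = (-1 - (-2)·-1.778) / (-3) = 1.519
  x2 = (-6 - (-2)·1.519) / (3) = -0.987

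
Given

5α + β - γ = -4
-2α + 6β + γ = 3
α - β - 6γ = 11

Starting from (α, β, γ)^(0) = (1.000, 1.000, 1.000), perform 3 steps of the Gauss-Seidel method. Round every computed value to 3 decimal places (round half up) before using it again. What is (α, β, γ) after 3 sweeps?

Iteration 1:
  α = (-4 - (1)·1.000 - (-1)·1.000) / (5) = -0.800
  β = (3 - (-2)·-0.800 - (1)·1.000) / (6) = 0.067
  γ = (11 - (1)·-0.800 - (-1)·0.067) / (-6) = -1.978
Iteration 2:
  α = (-4 - (1)·0.067 - (-1)·-1.978) / (5) = -1.209
  β = (3 - (-2)·-1.209 - (1)·-1.978) / (6) = 0.427
  γ = (11 - (1)·-1.209 - (-1)·0.427) / (-6) = -2.106
Iteration 3:
  α = (-4 - (1)·0.427 - (-1)·-2.106) / (5) = -1.307
  β = (3 - (-2)·-1.307 - (1)·-2.106) / (6) = 0.415
  γ = (11 - (1)·-1.307 - (-1)·0.415) / (-6) = -2.120

(-1.307, 0.415, -2.120)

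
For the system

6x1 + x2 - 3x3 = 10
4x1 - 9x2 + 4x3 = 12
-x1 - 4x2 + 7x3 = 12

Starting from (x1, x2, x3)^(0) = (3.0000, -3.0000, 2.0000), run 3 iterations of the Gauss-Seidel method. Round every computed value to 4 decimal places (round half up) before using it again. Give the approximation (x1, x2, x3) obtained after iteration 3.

(2.8650, 1.1752, 2.7951)

Iteration 1:
  x1 = (10 - (1)·-3.0000 - (-3)·2.0000) / (6) = 3.1667
  x2 = (12 - (4)·3.1667 - (4)·2.0000) / (-9) = 0.9630
  x3 = (12 - (-1)·3.1667 - (-4)·0.9630) / (7) = 2.7170
Iteration 2:
  x1 = (10 - (1)·0.9630 - (-3)·2.7170) / (6) = 2.8647
  x2 = (12 - (4)·2.8647 - (4)·2.7170) / (-9) = 1.1474
  x3 = (12 - (-1)·2.8647 - (-4)·1.1474) / (7) = 2.7792
Iteration 3:
  x1 = (10 - (1)·1.1474 - (-3)·2.7792) / (6) = 2.8650
  x2 = (12 - (4)·2.8650 - (4)·2.7792) / (-9) = 1.1752
  x3 = (12 - (-1)·2.8650 - (-4)·1.1752) / (7) = 2.7951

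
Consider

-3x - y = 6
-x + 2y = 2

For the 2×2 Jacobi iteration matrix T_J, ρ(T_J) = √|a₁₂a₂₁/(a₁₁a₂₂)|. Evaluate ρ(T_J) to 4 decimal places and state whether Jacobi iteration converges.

0.4082

a₁₂a₂₁/(a₁₁a₂₂) = (-1)·(-1) / ((-3)·(2)) = -0.166667
ρ = √|-0.166667| = √0.166667 = 0.4082
ρ < 1, so Jacobi converges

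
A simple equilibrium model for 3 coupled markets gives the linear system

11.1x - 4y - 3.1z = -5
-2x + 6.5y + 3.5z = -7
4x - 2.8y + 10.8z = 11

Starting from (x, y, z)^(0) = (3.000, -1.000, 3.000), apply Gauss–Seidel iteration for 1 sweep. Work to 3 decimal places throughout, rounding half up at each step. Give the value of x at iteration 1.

0.027

Iteration 1:
  x = (-5 - (-4)·-1.000 - (-3.1)·3.000) / (11.1) = 0.027
  y = (-7 - (-2)·0.027 - (3.5)·3.000) / (6.5) = -2.684
  z = (11 - (4)·0.027 - (-2.8)·-2.684) / (10.8) = 0.313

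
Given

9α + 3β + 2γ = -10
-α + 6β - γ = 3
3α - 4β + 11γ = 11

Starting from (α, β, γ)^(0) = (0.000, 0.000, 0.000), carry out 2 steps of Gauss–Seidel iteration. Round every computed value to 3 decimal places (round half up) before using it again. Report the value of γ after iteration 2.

1.592

Iteration 1:
  α = (-10 - (3)·0.000 - (2)·0.000) / (9) = -1.111
  β = (3 - (-1)·-1.111 - (-1)·0.000) / (6) = 0.315
  γ = (11 - (3)·-1.111 - (-4)·0.315) / (11) = 1.418
Iteration 2:
  α = (-10 - (3)·0.315 - (2)·1.418) / (9) = -1.531
  β = (3 - (-1)·-1.531 - (-1)·1.418) / (6) = 0.481
  γ = (11 - (3)·-1.531 - (-4)·0.481) / (11) = 1.592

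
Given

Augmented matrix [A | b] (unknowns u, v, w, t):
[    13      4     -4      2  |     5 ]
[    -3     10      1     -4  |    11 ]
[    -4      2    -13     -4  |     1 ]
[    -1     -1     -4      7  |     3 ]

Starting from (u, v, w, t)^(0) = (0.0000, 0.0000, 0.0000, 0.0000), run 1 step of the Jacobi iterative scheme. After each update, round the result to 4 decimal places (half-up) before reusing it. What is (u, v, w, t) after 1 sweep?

Iteration 1:
  u = (5 - (4)·0.0000 - (-4)·0.0000 - (2)·0.0000) / (13) = 0.3846
  v = (11 - (-3)·0.0000 - (1)·0.0000 - (-4)·0.0000) / (10) = 1.1000
  w = (1 - (-4)·0.0000 - (2)·0.0000 - (-4)·0.0000) / (-13) = -0.0769
  t = (3 - (-1)·0.0000 - (-1)·0.0000 - (-4)·0.0000) / (7) = 0.4286

(0.3846, 1.1000, -0.0769, 0.4286)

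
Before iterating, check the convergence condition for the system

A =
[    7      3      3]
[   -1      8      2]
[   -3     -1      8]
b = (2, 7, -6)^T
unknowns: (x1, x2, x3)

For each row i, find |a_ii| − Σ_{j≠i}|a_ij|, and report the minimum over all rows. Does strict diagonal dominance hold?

row 1: |7| − (3+3) = 1
row 2: |8| − (1+2) = 5
row 3: |8| − (3+1) = 4
minimum over rows = 1 → strictly diagonally dominant (convergence guaranteed)

1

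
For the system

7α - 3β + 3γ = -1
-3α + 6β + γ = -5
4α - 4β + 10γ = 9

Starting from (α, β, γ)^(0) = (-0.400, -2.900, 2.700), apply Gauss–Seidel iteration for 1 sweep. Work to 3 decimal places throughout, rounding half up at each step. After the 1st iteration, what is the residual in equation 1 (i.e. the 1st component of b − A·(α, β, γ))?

Iteration 1:
  α = (-1 - (-3)·-2.900 - (3)·2.700) / (7) = -2.543
  β = (-5 - (-3)·-2.543 - (1)·2.700) / (6) = -2.555
  γ = (9 - (4)·-2.543 - (-4)·-2.555) / (10) = 0.895
Residual b − A·x = (6.451, 1.806, 0.002)

6.451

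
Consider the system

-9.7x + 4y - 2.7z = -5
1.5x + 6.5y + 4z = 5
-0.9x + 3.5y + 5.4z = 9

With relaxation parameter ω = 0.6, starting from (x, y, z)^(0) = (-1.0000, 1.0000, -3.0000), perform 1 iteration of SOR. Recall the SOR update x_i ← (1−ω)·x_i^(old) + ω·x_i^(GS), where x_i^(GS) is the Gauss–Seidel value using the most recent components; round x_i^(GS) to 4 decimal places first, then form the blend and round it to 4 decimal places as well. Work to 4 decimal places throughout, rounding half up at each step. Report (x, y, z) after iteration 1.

Iteration 1:
  x: GS value = (-5 - (4)·1.0000 - (-2.7)·-3.0000) / (-9.7) = 1.7629;  x ← (1−ω)·-1.0000 + ω·1.7629 = 0.6577
  y: GS value = (5 - (1.5)·0.6577 - (4)·-3.0000) / (6.5) = 2.4636;  y ← (1−ω)·1.0000 + ω·2.4636 = 1.8782
  z: GS value = (9 - (-0.9)·0.6577 - (3.5)·1.8782) / (5.4) = 0.5589;  z ← (1−ω)·-3.0000 + ω·0.5589 = -0.8647

(0.6577, 1.8782, -0.8647)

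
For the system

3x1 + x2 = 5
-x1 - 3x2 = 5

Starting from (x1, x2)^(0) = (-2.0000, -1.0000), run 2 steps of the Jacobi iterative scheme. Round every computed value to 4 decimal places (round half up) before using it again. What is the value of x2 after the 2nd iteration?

Iteration 1:
  x1 = (5 - (1)·-1.0000) / (3) = 2.0000
  x2 = (5 - (-1)·-2.0000) / (-3) = -1.0000
Iteration 2:
  x1 = (5 - (1)·-1.0000) / (3) = 2.0000
  x2 = (5 - (-1)·2.0000) / (-3) = -2.3333

-2.3333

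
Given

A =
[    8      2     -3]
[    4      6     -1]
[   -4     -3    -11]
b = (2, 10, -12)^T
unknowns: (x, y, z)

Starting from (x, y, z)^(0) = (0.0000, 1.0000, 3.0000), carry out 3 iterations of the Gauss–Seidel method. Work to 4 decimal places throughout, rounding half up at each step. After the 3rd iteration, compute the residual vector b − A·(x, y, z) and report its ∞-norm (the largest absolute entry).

0.1149

Iteration 1:
  x = (2 - (2)·1.0000 - (-3)·3.0000) / (8) = 1.1250
  y = (10 - (4)·1.1250 - (-1)·3.0000) / (6) = 1.4167
  z = (-12 - (-4)·1.1250 - (-3)·1.4167) / (-11) = 0.2954
Iteration 2:
  x = (2 - (2)·1.4167 - (-3)·0.2954) / (8) = 0.0066
  y = (10 - (4)·0.0066 - (-1)·0.2954) / (6) = 1.7115
  z = (-12 - (-4)·0.0066 - (-3)·1.7115) / (-11) = 0.6217
Iteration 3:
  x = (2 - (2)·1.7115 - (-3)·0.6217) / (8) = 0.0553
  y = (10 - (4)·0.0553 - (-1)·0.6217) / (6) = 1.7334
  z = (-12 - (-4)·0.0553 - (-3)·1.7334) / (-11) = 0.5981
Residual b − A·x = (-0.1149, -0.0235, 0.0005); ∞-norm = 0.1149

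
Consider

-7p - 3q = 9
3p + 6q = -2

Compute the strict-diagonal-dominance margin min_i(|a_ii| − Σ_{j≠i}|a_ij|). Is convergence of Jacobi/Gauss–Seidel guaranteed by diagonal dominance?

3

row 1: |-7| − (3) = 4
row 2: |6| − (3) = 3
minimum over rows = 3 → strictly diagonally dominant (convergence guaranteed)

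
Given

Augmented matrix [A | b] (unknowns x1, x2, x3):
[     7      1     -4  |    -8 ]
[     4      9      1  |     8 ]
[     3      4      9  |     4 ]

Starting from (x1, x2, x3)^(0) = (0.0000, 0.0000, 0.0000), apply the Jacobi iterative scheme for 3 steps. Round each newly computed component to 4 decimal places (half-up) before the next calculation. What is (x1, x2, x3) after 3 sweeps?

(-1.0895, 1.2926, 0.1842)

Iteration 1:
  x1 = (-8 - (1)·0.0000 - (-4)·0.0000) / (7) = -1.1429
  x2 = (8 - (4)·0.0000 - (1)·0.0000) / (9) = 0.8889
  x3 = (4 - (3)·0.0000 - (4)·0.0000) / (9) = 0.4444
Iteration 2:
  x1 = (-8 - (1)·0.8889 - (-4)·0.4444) / (7) = -1.0159
  x2 = (8 - (4)·-1.1429 - (1)·0.4444) / (9) = 1.3475
  x3 = (4 - (3)·-1.1429 - (4)·0.8889) / (9) = 0.4303
Iteration 3:
  x1 = (-8 - (1)·1.3475 - (-4)·0.4303) / (7) = -1.0895
  x2 = (8 - (4)·-1.0159 - (1)·0.4303) / (9) = 1.2926
  x3 = (4 - (3)·-1.0159 - (4)·1.3475) / (9) = 0.1842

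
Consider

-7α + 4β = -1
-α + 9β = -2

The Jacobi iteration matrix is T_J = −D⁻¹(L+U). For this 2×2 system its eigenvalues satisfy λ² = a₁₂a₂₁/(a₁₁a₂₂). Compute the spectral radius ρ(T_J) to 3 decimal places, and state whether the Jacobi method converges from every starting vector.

0.252

a₁₂a₂₁/(a₁₁a₂₂) = (4)·(-1) / ((-7)·(9)) = 0.063492
ρ = √|0.063492| = √0.063492 = 0.252
ρ < 1, so Jacobi converges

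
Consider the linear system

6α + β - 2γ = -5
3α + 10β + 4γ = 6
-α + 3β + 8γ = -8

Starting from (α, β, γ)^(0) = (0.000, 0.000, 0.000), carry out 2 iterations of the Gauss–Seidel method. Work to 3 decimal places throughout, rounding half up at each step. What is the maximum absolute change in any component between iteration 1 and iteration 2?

0.754

Iteration 1:
  α = (-5 - (1)·0.000 - (-2)·0.000) / (6) = -0.833
  β = (6 - (3)·-0.833 - (4)·0.000) / (10) = 0.850
  γ = (-8 - (-1)·-0.833 - (3)·0.850) / (8) = -1.423
Iteration 2:
  α = (-5 - (1)·0.850 - (-2)·-1.423) / (6) = -1.449
  β = (6 - (3)·-1.449 - (4)·-1.423) / (10) = 1.604
  γ = (-8 - (-1)·-1.449 - (3)·1.604) / (8) = -1.783
Change: (-0.616, 0.754, -0.360) → max |·| = 0.754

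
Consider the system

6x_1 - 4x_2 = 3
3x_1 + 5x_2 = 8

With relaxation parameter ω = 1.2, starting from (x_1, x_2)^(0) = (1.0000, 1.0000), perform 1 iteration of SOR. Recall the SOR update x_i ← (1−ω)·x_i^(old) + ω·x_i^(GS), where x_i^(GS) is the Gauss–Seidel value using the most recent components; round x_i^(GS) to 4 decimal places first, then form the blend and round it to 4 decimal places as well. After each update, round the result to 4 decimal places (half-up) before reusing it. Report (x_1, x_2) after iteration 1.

(1.2000, 0.8560)

Iteration 1:
  x_1: GS value = (3 - (-4)·1.0000) / (6) = 1.1667;  x_1 ← (1−ω)·1.0000 + ω·1.1667 = 1.2000
  x_2: GS value = (8 - (3)·1.2000) / (5) = 0.8800;  x_2 ← (1−ω)·1.0000 + ω·0.8800 = 0.8560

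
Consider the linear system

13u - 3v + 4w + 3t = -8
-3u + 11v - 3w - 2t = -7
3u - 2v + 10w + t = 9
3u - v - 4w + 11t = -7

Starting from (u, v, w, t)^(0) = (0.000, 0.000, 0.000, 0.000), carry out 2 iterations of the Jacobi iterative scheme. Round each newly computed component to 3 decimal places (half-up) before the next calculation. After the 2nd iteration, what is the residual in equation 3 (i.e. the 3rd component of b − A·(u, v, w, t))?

0.317

Iteration 1:
  u = (-8 - (-3)·0.000 - (4)·0.000 - (3)·0.000) / (13) = -0.615
  v = (-7 - (-3)·0.000 - (-3)·0.000 - (-2)·0.000) / (11) = -0.636
  w = (9 - (3)·0.000 - (-2)·0.000 - (1)·0.000) / (10) = 0.900
  t = (-7 - (3)·0.000 - (-1)·0.000 - (-4)·0.000) / (11) = -0.636
Iteration 2:
  u = (-8 - (-3)·-0.636 - (4)·0.900 - (3)·-0.636) / (13) = -0.892
  v = (-7 - (-3)·-0.615 - (-3)·0.900 - (-2)·-0.636) / (11) = -0.674
  w = (9 - (3)·-0.615 - (-2)·-0.636 - (1)·-0.636) / (10) = 1.021
  t = (-7 - (3)·-0.615 - (-1)·-0.636 - (-4)·0.900) / (11) = -0.199
Residual b − A·x = (-1.913, 0.403, 0.317, 1.275)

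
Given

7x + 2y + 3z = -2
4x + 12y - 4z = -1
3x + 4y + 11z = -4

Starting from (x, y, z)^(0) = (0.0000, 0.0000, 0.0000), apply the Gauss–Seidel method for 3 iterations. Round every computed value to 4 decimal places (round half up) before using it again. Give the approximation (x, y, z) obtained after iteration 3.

(-0.1329, -0.1301, -0.2801)

Iteration 1:
  x = (-2 - (2)·0.0000 - (3)·0.0000) / (7) = -0.2857
  y = (-1 - (4)·-0.2857 - (-4)·0.0000) / (12) = 0.0119
  z = (-4 - (3)·-0.2857 - (4)·0.0119) / (11) = -0.2900
Iteration 2:
  x = (-2 - (2)·0.0119 - (3)·-0.2900) / (7) = -0.1648
  y = (-1 - (4)·-0.1648 - (-4)·-0.2900) / (12) = -0.1251
  z = (-4 - (3)·-0.1648 - (4)·-0.1251) / (11) = -0.2732
Iteration 3:
  x = (-2 - (2)·-0.1251 - (3)·-0.2732) / (7) = -0.1329
  y = (-1 - (4)·-0.1329 - (-4)·-0.2732) / (12) = -0.1301
  z = (-4 - (3)·-0.1329 - (4)·-0.1301) / (11) = -0.2801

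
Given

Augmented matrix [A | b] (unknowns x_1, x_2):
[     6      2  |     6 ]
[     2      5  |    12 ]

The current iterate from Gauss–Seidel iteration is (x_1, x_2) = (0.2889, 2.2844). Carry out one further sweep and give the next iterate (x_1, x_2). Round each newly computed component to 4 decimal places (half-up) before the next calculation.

One sweep:
  x_1 = (6 - (2)·2.2844) / (6) = 0.2385
  x_2 = (12 - (2)·0.2385) / (5) = 2.3046

(0.2385, 2.3046)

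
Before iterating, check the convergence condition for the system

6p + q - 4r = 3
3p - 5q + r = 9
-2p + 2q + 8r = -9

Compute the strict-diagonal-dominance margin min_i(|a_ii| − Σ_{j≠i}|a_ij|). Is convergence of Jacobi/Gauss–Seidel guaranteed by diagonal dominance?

row 1: |6| − (1+4) = 1
row 2: |-5| − (3+1) = 1
row 3: |8| − (2+2) = 4
minimum over rows = 1 → strictly diagonally dominant (convergence guaranteed)

1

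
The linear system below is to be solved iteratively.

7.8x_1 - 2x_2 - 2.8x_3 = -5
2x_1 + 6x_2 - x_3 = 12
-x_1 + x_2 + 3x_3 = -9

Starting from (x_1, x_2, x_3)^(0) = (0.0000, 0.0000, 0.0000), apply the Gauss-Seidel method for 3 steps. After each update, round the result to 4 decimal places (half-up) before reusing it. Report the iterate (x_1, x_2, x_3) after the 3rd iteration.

(-1.6450, 1.8633, -4.1694)

Iteration 1:
  x_1 = (-5 - (-2)·0.0000 - (-2.8)·0.0000) / (7.8) = -0.6410
  x_2 = (12 - (2)·-0.6410 - (-1)·0.0000) / (6) = 2.2137
  x_3 = (-9 - (-1)·-0.6410 - (1)·2.2137) / (3) = -3.9516
Iteration 2:
  x_1 = (-5 - (-2)·2.2137 - (-2.8)·-3.9516) / (7.8) = -1.4919
  x_2 = (12 - (2)·-1.4919 - (-1)·-3.9516) / (6) = 1.8387
  x_3 = (-9 - (-1)·-1.4919 - (1)·1.8387) / (3) = -4.1102
Iteration 3:
  x_1 = (-5 - (-2)·1.8387 - (-2.8)·-4.1102) / (7.8) = -1.6450
  x_2 = (12 - (2)·-1.6450 - (-1)·-4.1102) / (6) = 1.8633
  x_3 = (-9 - (-1)·-1.6450 - (1)·1.8633) / (3) = -4.1694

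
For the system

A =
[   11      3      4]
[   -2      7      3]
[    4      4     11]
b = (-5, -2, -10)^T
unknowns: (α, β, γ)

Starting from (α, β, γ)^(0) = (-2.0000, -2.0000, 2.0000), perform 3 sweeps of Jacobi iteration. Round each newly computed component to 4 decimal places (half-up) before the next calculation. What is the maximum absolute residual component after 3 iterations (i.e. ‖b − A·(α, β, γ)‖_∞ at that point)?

1.4809

Iteration 1:
  α = (-5 - (3)·-2.0000 - (4)·2.0000) / (11) = -0.6364
  β = (-2 - (-2)·-2.0000 - (3)·2.0000) / (7) = -1.7143
  γ = (-10 - (4)·-2.0000 - (4)·-2.0000) / (11) = 0.5455
Iteration 2:
  α = (-5 - (3)·-1.7143 - (4)·0.5455) / (11) = -0.1854
  β = (-2 - (-2)·-0.6364 - (3)·0.5455) / (7) = -0.7013
  γ = (-10 - (4)·-0.6364 - (4)·-1.7143) / (11) = -0.0543
Iteration 3:
  α = (-5 - (3)·-0.7013 - (4)·-0.0543) / (11) = -0.2435
  β = (-2 - (-2)·-0.1854 - (3)·-0.0543) / (7) = -0.3154
  γ = (-10 - (4)·-0.1854 - (4)·-0.7013) / (11) = -0.5867
Residual b − A·x = (0.9715, 1.4809, -1.3107); ∞-norm = 1.4809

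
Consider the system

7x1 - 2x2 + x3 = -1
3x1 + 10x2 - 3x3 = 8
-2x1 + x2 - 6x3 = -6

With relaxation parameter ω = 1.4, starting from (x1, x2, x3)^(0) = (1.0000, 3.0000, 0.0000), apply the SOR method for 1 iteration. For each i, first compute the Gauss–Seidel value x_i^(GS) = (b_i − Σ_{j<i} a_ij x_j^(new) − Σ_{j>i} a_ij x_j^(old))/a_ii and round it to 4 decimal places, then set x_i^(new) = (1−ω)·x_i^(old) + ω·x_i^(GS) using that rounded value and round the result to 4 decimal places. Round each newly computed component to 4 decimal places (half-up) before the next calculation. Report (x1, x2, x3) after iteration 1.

(0.6000, -0.3320, 1.0426)

Iteration 1:
  x1: GS value = (-1 - (-2)·3.0000 - (1)·0.0000) / (7) = 0.7143;  x1 ← (1−ω)·1.0000 + ω·0.7143 = 0.6000
  x2: GS value = (8 - (3)·0.6000 - (-3)·0.0000) / (10) = 0.6200;  x2 ← (1−ω)·3.0000 + ω·0.6200 = -0.3320
  x3: GS value = (-6 - (-2)·0.6000 - (1)·-0.3320) / (-6) = 0.7447;  x3 ← (1−ω)·0.0000 + ω·0.7447 = 1.0426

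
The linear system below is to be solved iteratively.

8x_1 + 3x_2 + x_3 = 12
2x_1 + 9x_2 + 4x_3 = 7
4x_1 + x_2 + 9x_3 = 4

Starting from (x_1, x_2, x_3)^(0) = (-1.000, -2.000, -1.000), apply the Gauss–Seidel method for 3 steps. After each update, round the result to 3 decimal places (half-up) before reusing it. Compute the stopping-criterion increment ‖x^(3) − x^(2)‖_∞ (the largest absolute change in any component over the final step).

0.182

Iteration 1:
  x_1 = (12 - (3)·-2.000 - (1)·-1.000) / (8) = 2.375
  x_2 = (7 - (2)·2.375 - (4)·-1.000) / (9) = 0.694
  x_3 = (4 - (4)·2.375 - (1)·0.694) / (9) = -0.688
Iteration 2:
  x_1 = (12 - (3)·0.694 - (1)·-0.688) / (8) = 1.326
  x_2 = (7 - (2)·1.326 - (4)·-0.688) / (9) = 0.789
  x_3 = (4 - (4)·1.326 - (1)·0.789) / (9) = -0.233
Iteration 3:
  x_1 = (12 - (3)·0.789 - (1)·-0.233) / (8) = 1.233
  x_2 = (7 - (2)·1.233 - (4)·-0.233) / (9) = 0.607
  x_3 = (4 - (4)·1.233 - (1)·0.607) / (9) = -0.171
Change: (-0.093, -0.182, 0.062) → max |·| = 0.182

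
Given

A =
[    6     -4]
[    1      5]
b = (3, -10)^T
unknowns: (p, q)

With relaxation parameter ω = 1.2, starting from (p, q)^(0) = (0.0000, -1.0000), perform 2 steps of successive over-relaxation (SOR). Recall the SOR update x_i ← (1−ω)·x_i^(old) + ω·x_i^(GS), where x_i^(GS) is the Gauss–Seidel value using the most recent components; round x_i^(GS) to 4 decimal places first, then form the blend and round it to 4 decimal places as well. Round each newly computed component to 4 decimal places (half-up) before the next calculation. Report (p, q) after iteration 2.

Iteration 1:
  p: GS value = (3 - (-4)·-1.0000) / (6) = -0.1667;  p ← (1−ω)·0.0000 + ω·-0.1667 = -0.2000
  q: GS value = (-10 - (1)·-0.2000) / (5) = -1.9600;  q ← (1−ω)·-1.0000 + ω·-1.9600 = -2.1520
Iteration 2:
  p: GS value = (3 - (-4)·-2.1520) / (6) = -0.9347;  p ← (1−ω)·-0.2000 + ω·-0.9347 = -1.0816
  q: GS value = (-10 - (1)·-1.0816) / (5) = -1.7837;  q ← (1−ω)·-2.1520 + ω·-1.7837 = -1.7100

(-1.0816, -1.7100)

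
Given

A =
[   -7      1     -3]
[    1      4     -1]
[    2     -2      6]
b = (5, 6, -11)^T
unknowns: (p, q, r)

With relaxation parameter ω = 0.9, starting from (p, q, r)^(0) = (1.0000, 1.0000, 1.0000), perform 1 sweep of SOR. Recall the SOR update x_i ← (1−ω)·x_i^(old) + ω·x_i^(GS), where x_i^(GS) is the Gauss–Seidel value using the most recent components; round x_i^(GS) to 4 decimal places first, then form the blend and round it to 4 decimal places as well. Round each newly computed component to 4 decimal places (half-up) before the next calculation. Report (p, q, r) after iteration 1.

Iteration 1:
  p: GS value = (5 - (1)·1.0000 - (-3)·1.0000) / (-7) = -1.0000;  p ← (1−ω)·1.0000 + ω·-1.0000 = -0.8000
  q: GS value = (6 - (1)·-0.8000 - (-1)·1.0000) / (4) = 1.9500;  q ← (1−ω)·1.0000 + ω·1.9500 = 1.8550
  r: GS value = (-11 - (2)·-0.8000 - (-2)·1.8550) / (6) = -0.9483;  r ← (1−ω)·1.0000 + ω·-0.9483 = -0.7535

(-0.8000, 1.8550, -0.7535)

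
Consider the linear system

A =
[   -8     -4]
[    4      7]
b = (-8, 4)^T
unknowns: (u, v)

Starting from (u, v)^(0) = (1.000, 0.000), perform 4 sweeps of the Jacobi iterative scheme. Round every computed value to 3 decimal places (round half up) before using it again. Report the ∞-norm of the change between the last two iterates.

Iteration 1:
  u = (-8 - (-4)·0.000) / (-8) = 1.000
  v = (4 - (4)·1.000) / (7) = 0.000
Iteration 2:
  u = (-8 - (-4)·0.000) / (-8) = 1.000
  v = (4 - (4)·1.000) / (7) = 0.000
Iteration 3:
  u = (-8 - (-4)·0.000) / (-8) = 1.000
  v = (4 - (4)·1.000) / (7) = 0.000
Iteration 4:
  u = (-8 - (-4)·0.000) / (-8) = 1.000
  v = (4 - (4)·1.000) / (7) = 0.000
Change: (0.000, 0.000) → max |·| = 0.000

0.000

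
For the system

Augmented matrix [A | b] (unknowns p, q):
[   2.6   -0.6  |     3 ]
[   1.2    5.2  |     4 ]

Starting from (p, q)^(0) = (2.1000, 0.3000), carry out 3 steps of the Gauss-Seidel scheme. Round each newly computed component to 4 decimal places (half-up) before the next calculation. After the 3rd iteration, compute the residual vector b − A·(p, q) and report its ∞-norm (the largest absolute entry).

Iteration 1:
  p = (3 - (-0.6)·0.3000) / (2.6) = 1.2231
  q = (4 - (1.2)·1.2231) / (5.2) = 0.4870
Iteration 2:
  p = (3 - (-0.6)·0.4870) / (2.6) = 1.2662
  q = (4 - (1.2)·1.2662) / (5.2) = 0.4770
Iteration 3:
  p = (3 - (-0.6)·0.4770) / (2.6) = 1.2639
  q = (4 - (1.2)·1.2639) / (5.2) = 0.4776
Residual b − A·x = (0.0004, -0.0002); ∞-norm = 0.0004

0.0004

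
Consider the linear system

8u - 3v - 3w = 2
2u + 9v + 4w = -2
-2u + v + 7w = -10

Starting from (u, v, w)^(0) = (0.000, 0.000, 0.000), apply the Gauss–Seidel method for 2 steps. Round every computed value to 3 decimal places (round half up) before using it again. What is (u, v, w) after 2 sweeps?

Iteration 1:
  u = (2 - (-3)·0.000 - (-3)·0.000) / (8) = 0.250
  v = (-2 - (2)·0.250 - (4)·0.000) / (9) = -0.278
  w = (-10 - (-2)·0.250 - (1)·-0.278) / (7) = -1.317
Iteration 2:
  u = (2 - (-3)·-0.278 - (-3)·-1.317) / (8) = -0.348
  v = (-2 - (2)·-0.348 - (4)·-1.317) / (9) = 0.440
  w = (-10 - (-2)·-0.348 - (1)·0.440) / (7) = -1.591

(-0.348, 0.440, -1.591)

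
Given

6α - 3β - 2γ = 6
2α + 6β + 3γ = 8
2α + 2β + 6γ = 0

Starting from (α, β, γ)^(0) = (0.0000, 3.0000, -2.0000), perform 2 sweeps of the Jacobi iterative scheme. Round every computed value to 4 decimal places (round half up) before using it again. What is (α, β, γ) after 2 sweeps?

(1.8333, 1.2222, -1.3889)

Iteration 1:
  α = (6 - (-3)·3.0000 - (-2)·-2.0000) / (6) = 1.8333
  β = (8 - (2)·0.0000 - (3)·-2.0000) / (6) = 2.3333
  γ = (0 - (2)·0.0000 - (2)·3.0000) / (6) = -1.0000
Iteration 2:
  α = (6 - (-3)·2.3333 - (-2)·-1.0000) / (6) = 1.8333
  β = (8 - (2)·1.8333 - (3)·-1.0000) / (6) = 1.2222
  γ = (0 - (2)·1.8333 - (2)·2.3333) / (6) = -1.3889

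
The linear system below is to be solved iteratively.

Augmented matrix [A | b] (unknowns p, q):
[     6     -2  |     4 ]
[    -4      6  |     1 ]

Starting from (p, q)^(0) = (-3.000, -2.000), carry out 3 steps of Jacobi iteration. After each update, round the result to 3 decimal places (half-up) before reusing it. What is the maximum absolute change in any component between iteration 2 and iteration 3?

0.666

Iteration 1:
  p = (4 - (-2)·-2.000) / (6) = 0.000
  q = (1 - (-4)·-3.000) / (6) = -1.833
Iteration 2:
  p = (4 - (-2)·-1.833) / (6) = 0.056
  q = (1 - (-4)·0.000) / (6) = 0.167
Iteration 3:
  p = (4 - (-2)·0.167) / (6) = 0.722
  q = (1 - (-4)·0.056) / (6) = 0.204
Change: (0.666, 0.037) → max |·| = 0.666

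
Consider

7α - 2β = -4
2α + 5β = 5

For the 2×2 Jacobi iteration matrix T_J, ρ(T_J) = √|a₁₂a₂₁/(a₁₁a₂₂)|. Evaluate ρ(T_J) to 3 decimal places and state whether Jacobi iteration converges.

a₁₂a₂₁/(a₁₁a₂₂) = (-2)·(2) / ((7)·(5)) = -0.114286
ρ = √|-0.114286| = √0.114286 = 0.338
ρ < 1, so Jacobi converges

0.338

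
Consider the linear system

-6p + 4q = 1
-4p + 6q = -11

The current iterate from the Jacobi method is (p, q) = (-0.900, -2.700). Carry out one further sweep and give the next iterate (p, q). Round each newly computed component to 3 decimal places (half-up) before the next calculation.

One sweep:
  p = (1 - (4)·-2.700) / (-6) = -1.967
  q = (-11 - (-4)·-0.900) / (6) = -2.433

(-1.967, -2.433)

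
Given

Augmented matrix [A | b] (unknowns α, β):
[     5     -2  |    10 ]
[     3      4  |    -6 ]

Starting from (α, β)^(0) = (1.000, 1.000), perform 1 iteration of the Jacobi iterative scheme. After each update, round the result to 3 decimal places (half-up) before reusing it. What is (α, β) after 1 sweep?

Iteration 1:
  α = (10 - (-2)·1.000) / (5) = 2.400
  β = (-6 - (3)·1.000) / (4) = -2.250

(2.400, -2.250)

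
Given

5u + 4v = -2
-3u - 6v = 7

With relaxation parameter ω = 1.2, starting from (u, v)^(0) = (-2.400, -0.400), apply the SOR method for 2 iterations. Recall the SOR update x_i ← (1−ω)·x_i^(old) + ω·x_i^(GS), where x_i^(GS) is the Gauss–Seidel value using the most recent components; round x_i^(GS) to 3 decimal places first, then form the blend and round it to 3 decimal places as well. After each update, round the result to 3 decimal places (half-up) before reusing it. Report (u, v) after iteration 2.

Iteration 1:
  u: GS value = (-2 - (4)·-0.400) / (5) = -0.080;  u ← (1−ω)·-2.400 + ω·-0.080 = 0.384
  v: GS value = (7 - (-3)·0.384) / (-6) = -1.359;  v ← (1−ω)·-0.400 + ω·-1.359 = -1.551
Iteration 2:
  u: GS value = (-2 - (4)·-1.551) / (5) = 0.841;  u ← (1−ω)·0.384 + ω·0.841 = 0.932
  v: GS value = (7 - (-3)·0.932) / (-6) = -1.633;  v ← (1−ω)·-1.551 + ω·-1.633 = -1.649

(0.932, -1.649)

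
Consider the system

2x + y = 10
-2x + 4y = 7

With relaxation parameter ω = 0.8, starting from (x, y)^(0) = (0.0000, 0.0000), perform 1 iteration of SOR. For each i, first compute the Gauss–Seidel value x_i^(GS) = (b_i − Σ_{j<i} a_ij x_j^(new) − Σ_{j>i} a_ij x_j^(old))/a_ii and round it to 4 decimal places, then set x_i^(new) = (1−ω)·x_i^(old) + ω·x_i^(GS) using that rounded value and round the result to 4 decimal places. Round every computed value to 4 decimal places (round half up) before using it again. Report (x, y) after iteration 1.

(4.0000, 3.0000)

Iteration 1:
  x: GS value = (10 - (1)·0.0000) / (2) = 5.0000;  x ← (1−ω)·0.0000 + ω·5.0000 = 4.0000
  y: GS value = (7 - (-2)·4.0000) / (4) = 3.7500;  y ← (1−ω)·0.0000 + ω·3.7500 = 3.0000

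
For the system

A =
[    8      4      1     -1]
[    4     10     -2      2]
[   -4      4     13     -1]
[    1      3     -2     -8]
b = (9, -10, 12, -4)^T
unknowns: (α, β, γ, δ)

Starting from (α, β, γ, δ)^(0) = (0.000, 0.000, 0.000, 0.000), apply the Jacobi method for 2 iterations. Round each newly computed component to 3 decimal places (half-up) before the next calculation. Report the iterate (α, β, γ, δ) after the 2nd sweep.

(1.572, -1.365, 1.615, 0.035)

Iteration 1:
  α = (9 - (4)·0.000 - (1)·0.000 - (-1)·0.000) / (8) = 1.125
  β = (-10 - (4)·0.000 - (-2)·0.000 - (2)·0.000) / (10) = -1.000
  γ = (12 - (-4)·0.000 - (4)·0.000 - (-1)·0.000) / (13) = 0.923
  δ = (-4 - (1)·0.000 - (3)·0.000 - (-2)·0.000) / (-8) = 0.500
Iteration 2:
  α = (9 - (4)·-1.000 - (1)·0.923 - (-1)·0.500) / (8) = 1.572
  β = (-10 - (4)·1.125 - (-2)·0.923 - (2)·0.500) / (10) = -1.365
  γ = (12 - (-4)·1.125 - (4)·-1.000 - (-1)·0.500) / (13) = 1.615
  δ = (-4 - (1)·1.125 - (3)·-1.000 - (-2)·0.923) / (-8) = 0.035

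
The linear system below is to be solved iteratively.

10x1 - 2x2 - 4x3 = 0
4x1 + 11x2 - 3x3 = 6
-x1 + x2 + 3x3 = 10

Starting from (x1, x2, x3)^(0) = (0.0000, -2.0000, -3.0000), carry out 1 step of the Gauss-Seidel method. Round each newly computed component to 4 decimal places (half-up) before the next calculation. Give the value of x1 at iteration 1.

Iteration 1:
  x1 = (0 - (-2)·-2.0000 - (-4)·-3.0000) / (10) = -1.6000
  x2 = (6 - (4)·-1.6000 - (-3)·-3.0000) / (11) = 0.3091
  x3 = (10 - (-1)·-1.6000 - (1)·0.3091) / (3) = 2.6970

-1.6000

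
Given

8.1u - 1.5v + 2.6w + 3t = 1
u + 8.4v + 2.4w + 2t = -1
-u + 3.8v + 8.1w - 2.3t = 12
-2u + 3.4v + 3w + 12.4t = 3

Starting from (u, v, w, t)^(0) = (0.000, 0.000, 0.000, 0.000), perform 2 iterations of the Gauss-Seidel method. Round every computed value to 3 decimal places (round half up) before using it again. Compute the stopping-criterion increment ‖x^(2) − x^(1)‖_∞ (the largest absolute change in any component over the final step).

Iteration 1:
  u = (1 - (-1.5)·0.000 - (2.6)·0.000 - (3)·0.000) / (8.1) = 0.123
  v = (-1 - (1)·0.123 - (2.4)·0.000 - (2)·0.000) / (8.4) = -0.134
  w = (12 - (-1)·0.123 - (3.8)·-0.134 - (-2.3)·0.000) / (8.1) = 1.560
  t = (3 - (-2)·0.123 - (3.4)·-0.134 - (3)·1.560) / (12.4) = -0.079
Iteration 2:
  u = (1 - (-1.5)·-0.134 - (2.6)·1.560 - (3)·-0.079) / (8.1) = -0.373
  v = (-1 - (1)·-0.373 - (2.4)·1.560 - (2)·-0.079) / (8.4) = -0.502
  w = (12 - (-1)·-0.373 - (3.8)·-0.502 - (-2.3)·-0.079) / (8.1) = 1.649
  t = (3 - (-2)·-0.373 - (3.4)·-0.502 - (3)·1.649) / (12.4) = -0.080
Change: (-0.496, -0.368, 0.089, -0.001) → max |·| = 0.496

0.496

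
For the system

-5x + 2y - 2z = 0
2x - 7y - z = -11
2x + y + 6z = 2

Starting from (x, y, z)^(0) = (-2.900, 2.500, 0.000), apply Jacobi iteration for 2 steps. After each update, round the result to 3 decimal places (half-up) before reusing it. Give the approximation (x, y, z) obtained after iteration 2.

Iteration 1:
  x = (0 - (2)·2.500 - (-2)·0.000) / (-5) = 1.000
  y = (-11 - (2)·-2.900 - (-1)·0.000) / (-7) = 0.743
  z = (2 - (2)·-2.900 - (1)·2.500) / (6) = 0.883
Iteration 2:
  x = (0 - (2)·0.743 - (-2)·0.883) / (-5) = -0.056
  y = (-11 - (2)·1.000 - (-1)·0.883) / (-7) = 1.731
  z = (2 - (2)·1.000 - (1)·0.743) / (6) = -0.124

(-0.056, 1.731, -0.124)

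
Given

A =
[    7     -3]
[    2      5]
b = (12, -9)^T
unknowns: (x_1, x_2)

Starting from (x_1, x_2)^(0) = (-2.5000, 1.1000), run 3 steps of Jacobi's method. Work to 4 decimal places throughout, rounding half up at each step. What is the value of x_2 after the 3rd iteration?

Iteration 1:
  x_1 = (12 - (-3)·1.1000) / (7) = 2.1857
  x_2 = (-9 - (2)·-2.5000) / (5) = -0.8000
Iteration 2:
  x_1 = (12 - (-3)·-0.8000) / (7) = 1.3714
  x_2 = (-9 - (2)·2.1857) / (5) = -2.6743
Iteration 3:
  x_1 = (12 - (-3)·-2.6743) / (7) = 0.5682
  x_2 = (-9 - (2)·1.3714) / (5) = -2.3486

-2.3486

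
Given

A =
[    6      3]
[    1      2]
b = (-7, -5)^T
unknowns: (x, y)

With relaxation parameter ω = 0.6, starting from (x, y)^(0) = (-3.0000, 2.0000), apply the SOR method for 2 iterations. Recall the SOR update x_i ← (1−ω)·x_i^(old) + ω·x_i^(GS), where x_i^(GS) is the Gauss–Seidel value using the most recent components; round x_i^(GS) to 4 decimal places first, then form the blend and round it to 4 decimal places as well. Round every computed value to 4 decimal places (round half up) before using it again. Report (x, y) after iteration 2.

Iteration 1:
  x: GS value = (-7 - (3)·2.0000) / (6) = -2.1667;  x ← (1−ω)·-3.0000 + ω·-2.1667 = -2.5000
  y: GS value = (-5 - (1)·-2.5000) / (2) = -1.2500;  y ← (1−ω)·2.0000 + ω·-1.2500 = 0.0500
Iteration 2:
  x: GS value = (-7 - (3)·0.0500) / (6) = -1.1917;  x ← (1−ω)·-2.5000 + ω·-1.1917 = -1.7150
  y: GS value = (-5 - (1)·-1.7150) / (2) = -1.6425;  y ← (1−ω)·0.0500 + ω·-1.6425 = -0.9655

(-1.7150, -0.9655)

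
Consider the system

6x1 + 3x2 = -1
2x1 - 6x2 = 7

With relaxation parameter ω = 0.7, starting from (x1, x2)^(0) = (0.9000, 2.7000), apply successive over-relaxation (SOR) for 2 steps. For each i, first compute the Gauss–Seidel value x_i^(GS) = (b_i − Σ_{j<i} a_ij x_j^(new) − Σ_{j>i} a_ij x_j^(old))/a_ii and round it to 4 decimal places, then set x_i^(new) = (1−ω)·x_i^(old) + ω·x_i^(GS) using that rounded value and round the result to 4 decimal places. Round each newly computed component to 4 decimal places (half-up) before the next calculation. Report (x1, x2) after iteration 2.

Iteration 1:
  x1: GS value = (-1 - (3)·2.7000) / (6) = -1.5167;  x1 ← (1−ω)·0.9000 + ω·-1.5167 = -0.7917
  x2: GS value = (7 - (2)·-0.7917) / (-6) = -1.4306;  x2 ← (1−ω)·2.7000 + ω·-1.4306 = -0.1914
Iteration 2:
  x1: GS value = (-1 - (3)·-0.1914) / (6) = -0.0710;  x1 ← (1−ω)·-0.7917 + ω·-0.0710 = -0.2872
  x2: GS value = (7 - (2)·-0.2872) / (-6) = -1.2624;  x2 ← (1−ω)·-0.1914 + ω·-1.2624 = -0.9411

(-0.2872, -0.9411)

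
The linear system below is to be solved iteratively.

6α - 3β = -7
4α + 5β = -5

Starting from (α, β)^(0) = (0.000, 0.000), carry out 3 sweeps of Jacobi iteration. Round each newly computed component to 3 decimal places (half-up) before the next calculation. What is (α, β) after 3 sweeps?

(-1.200, 0.334)

Iteration 1:
  α = (-7 - (-3)·0.000) / (6) = -1.167
  β = (-5 - (4)·0.000) / (5) = -1.000
Iteration 2:
  α = (-7 - (-3)·-1.000) / (6) = -1.667
  β = (-5 - (4)·-1.167) / (5) = -0.066
Iteration 3:
  α = (-7 - (-3)·-0.066) / (6) = -1.200
  β = (-5 - (4)·-1.667) / (5) = 0.334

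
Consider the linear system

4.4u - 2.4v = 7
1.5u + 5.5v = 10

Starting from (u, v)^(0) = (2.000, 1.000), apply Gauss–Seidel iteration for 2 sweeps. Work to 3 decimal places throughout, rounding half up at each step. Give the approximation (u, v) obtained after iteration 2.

(2.265, 1.200)

Iteration 1:
  u = (7 - (-2.4)·1.000) / (4.4) = 2.136
  v = (10 - (1.5)·2.136) / (5.5) = 1.236
Iteration 2:
  u = (7 - (-2.4)·1.236) / (4.4) = 2.265
  v = (10 - (1.5)·2.265) / (5.5) = 1.200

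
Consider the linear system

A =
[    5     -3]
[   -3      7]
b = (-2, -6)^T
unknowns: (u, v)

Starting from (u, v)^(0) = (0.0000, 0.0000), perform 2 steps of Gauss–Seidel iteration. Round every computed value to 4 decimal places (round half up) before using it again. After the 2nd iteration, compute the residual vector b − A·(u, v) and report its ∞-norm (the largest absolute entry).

0.7933

Iteration 1:
  u = (-2 - (-3)·0.0000) / (5) = -0.4000
  v = (-6 - (-3)·-0.4000) / (7) = -1.0286
Iteration 2:
  u = (-2 - (-3)·-1.0286) / (5) = -1.0172
  v = (-6 - (-3)·-1.0172) / (7) = -1.2931
Residual b − A·x = (-0.7933, 0.0001); ∞-norm = 0.7933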